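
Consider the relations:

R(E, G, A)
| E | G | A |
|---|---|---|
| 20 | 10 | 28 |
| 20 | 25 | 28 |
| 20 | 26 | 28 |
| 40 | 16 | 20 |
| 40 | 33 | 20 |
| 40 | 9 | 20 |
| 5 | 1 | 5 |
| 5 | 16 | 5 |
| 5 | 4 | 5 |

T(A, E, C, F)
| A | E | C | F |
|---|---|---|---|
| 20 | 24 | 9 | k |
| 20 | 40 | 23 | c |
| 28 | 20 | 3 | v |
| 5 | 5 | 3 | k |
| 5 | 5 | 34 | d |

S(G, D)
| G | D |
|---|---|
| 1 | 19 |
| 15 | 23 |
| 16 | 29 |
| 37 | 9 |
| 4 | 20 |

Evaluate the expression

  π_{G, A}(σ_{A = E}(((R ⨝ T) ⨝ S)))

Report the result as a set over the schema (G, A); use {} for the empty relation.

Joining R and T on E, A yields {(20, 10, 28, 3, v), (20, 25, 28, 3, v), (20, 26, 28, 3, v), (40, 16, 20, 23, c), (40, 33, 20, 23, c), (40, 9, 20, 23, c), (5, 1, 5, 3, k), (5, 1, 5, 34, d), (5, 16, 5, 3, k), (5, 16, 5, 34, d), (5, 4, 5, 3, k), (5, 4, 5, 34, d)}.
Joining (R ⨝ T) and S on G yields {(40, 16, 20, 23, c, 29), (5, 1, 5, 3, k, 19), (5, 1, 5, 34, d, 19), (5, 16, 5, 3, k, 29), (5, 16, 5, 34, d, 29), (5, 4, 5, 3, k, 20), (5, 4, 5, 34, d, 20)}.
Selection A = E: {(5, 1, 5, 3, k, 19), (5, 1, 5, 34, d, 19), (5, 16, 5, 3, k, 29), (5, 16, 5, 34, d, 29), (5, 4, 5, 3, k, 20), (5, 4, 5, 34, d, 20)}
π[G, A]: project onto (G, A) (3 duplicate(s) eliminated) → {(1, 5), (16, 5), (4, 5)}

{(1, 5), (16, 5), (4, 5)}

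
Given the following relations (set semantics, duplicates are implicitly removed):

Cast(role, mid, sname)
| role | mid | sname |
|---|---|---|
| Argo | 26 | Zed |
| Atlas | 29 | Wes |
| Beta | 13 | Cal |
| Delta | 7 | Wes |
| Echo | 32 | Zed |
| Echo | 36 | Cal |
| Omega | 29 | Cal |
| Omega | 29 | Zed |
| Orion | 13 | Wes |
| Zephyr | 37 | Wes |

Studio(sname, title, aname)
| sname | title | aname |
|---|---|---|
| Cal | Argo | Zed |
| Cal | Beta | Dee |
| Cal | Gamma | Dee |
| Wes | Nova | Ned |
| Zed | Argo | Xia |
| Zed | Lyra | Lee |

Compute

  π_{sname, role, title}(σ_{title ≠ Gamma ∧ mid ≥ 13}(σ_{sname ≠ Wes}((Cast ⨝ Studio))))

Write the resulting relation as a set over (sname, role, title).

{(Cal, Beta, Argo), (Cal, Beta, Beta), (Cal, Echo, Argo), (Cal, Echo, Beta), (Cal, Omega, Argo), (Cal, Omega, Beta), (Zed, Argo, Argo), (Zed, Argo, Lyra), (Zed, Echo, Argo), (Zed, Echo, Lyra), (Zed, Omega, Argo), (Zed, Omega, Lyra)}

Cast ⋈ Studio (natural join on sname): {(Argo, 26, Zed, Argo, Xia), (Argo, 26, Zed, Lyra, Lee), (Atlas, 29, Wes, Nova, Ned), (Beta, 13, Cal, Argo, Zed), (Beta, 13, Cal, Beta, Dee), (Beta, 13, Cal, Gamma, Dee), (Delta, 7, Wes, Nova, Ned), (Echo, 32, Zed, Argo, Xia), (Echo, 32, Zed, Lyra, Lee), (Echo, 36, Cal, Argo, Zed), (Echo, 36, Cal, Beta, Dee), (Echo, 36, Cal, Gamma, Dee), (Omega, 29, Cal, Argo, Zed), (Omega, 29, Cal, Beta, Dee), (Omega, 29, Cal, Gamma, Dee), (Omega, 29, Zed, Argo, Xia), (Omega, 29, Zed, Lyra, Lee), (Orion, 13, Wes, Nova, Ned), (Zephyr, 37, Wes, Nova, Ned)}
σ[sname ≠ Wes]: keep tuples satisfying sname ≠ Wes → {(Argo, 26, Zed, Argo, Xia), (Argo, 26, Zed, Lyra, Lee), (Beta, 13, Cal, Argo, Zed), (Beta, 13, Cal, Beta, Dee), (Beta, 13, Cal, Gamma, Dee), (Echo, 32, Zed, Argo, Xia), (Echo, 32, Zed, Lyra, Lee), (Echo, 36, Cal, Argo, Zed), (Echo, 36, Cal, Beta, Dee), (Echo, 36, Cal, Gamma, Dee), (Omega, 29, Cal, Argo, Zed), (Omega, 29, Cal, Beta, Dee), (Omega, 29, Cal, Gamma, Dee), (Omega, 29, Zed, Argo, Xia), (Omega, 29, Zed, Lyra, Lee)}
σ[title ≠ Gamma ∧ mid ≥ 13]: keep tuples satisfying title ≠ Gamma ∧ mid ≥ 13 → {(Argo, 26, Zed, Argo, Xia), (Argo, 26, Zed, Lyra, Lee), (Beta, 13, Cal, Argo, Zed), (Beta, 13, Cal, Beta, Dee), (Echo, 32, Zed, Argo, Xia), (Echo, 32, Zed, Lyra, Lee), (Echo, 36, Cal, Argo, Zed), (Echo, 36, Cal, Beta, Dee), (Omega, 29, Cal, Argo, Zed), (Omega, 29, Cal, Beta, Dee), (Omega, 29, Zed, Argo, Xia), (Omega, 29, Zed, Lyra, Lee)}
π_{sname, role, title} gives {(Cal, Beta, Argo), (Cal, Beta, Beta), (Cal, Echo, Argo), (Cal, Echo, Beta), (Cal, Omega, Argo), (Cal, Omega, Beta), (Zed, Argo, Argo), (Zed, Argo, Lyra), (Zed, Echo, Argo), (Zed, Echo, Lyra), (Zed, Omega, Argo), (Zed, Omega, Lyra)}.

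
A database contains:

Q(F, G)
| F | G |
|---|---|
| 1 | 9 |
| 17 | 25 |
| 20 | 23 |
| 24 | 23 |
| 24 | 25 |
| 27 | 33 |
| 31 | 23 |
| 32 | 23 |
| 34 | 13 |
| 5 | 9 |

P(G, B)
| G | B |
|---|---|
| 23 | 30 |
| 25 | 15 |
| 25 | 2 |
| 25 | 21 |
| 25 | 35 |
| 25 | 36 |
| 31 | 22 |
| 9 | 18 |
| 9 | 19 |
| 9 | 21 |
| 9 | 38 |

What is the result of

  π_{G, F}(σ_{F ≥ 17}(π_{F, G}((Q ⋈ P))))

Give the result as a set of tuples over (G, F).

{(23, 20), (23, 24), (23, 31), (23, 32), (25, 17), (25, 24)}

Joining Q and P on G yields {(1, 9, 18), (1, 9, 19), (1, 9, 21), (1, 9, 38), (17, 25, 15), (17, 25, 2), (17, 25, 21), (17, 25, 35), (17, 25, 36), (20, 23, 30), (24, 23, 30), (24, 25, 15), (24, 25, 2), (24, 25, 21), (24, 25, 35), (24, 25, 36), (31, 23, 30), (32, 23, 30), (5, 9, 18), (5, 9, 19), (5, 9, 21), (5, 9, 38)}.
π_{F, G} gives {(1, 9), (17, 25), (20, 23), (24, 23), (24, 25), (31, 23), (32, 23), (5, 9)} (14 duplicate(s) eliminated).
Selection F ≥ 17: {(17, 25), (20, 23), (24, 23), (24, 25), (31, 23), (32, 23)}
π_{G, F} gives {(23, 20), (23, 24), (23, 31), (23, 32), (25, 17), (25, 24)}.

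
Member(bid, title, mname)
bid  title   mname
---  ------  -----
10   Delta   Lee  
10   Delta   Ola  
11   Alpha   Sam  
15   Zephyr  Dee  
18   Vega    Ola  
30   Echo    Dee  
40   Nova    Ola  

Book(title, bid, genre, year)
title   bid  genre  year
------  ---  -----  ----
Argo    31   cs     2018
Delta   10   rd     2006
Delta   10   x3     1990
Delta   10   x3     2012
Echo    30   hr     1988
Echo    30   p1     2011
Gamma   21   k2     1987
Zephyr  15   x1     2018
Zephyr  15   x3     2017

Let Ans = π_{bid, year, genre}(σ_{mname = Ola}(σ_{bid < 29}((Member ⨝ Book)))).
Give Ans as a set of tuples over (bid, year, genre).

{(10, 1990, x3), (10, 2006, rd), (10, 2012, x3)}

Joining Member and Book on bid, title yields {(10, Delta, Lee, rd, 2006), (10, Delta, Lee, x3, 1990), (10, Delta, Lee, x3, 2012), (10, Delta, Ola, rd, 2006), (10, Delta, Ola, x3, 1990), (10, Delta, Ola, x3, 2012), (15, Zephyr, Dee, x1, 2018), (15, Zephyr, Dee, x3, 2017), (30, Echo, Dee, hr, 1988), (30, Echo, Dee, p1, 2011)}.
σ[bid < 29]: keep tuples satisfying bid < 29 → {(10, Delta, Lee, rd, 2006), (10, Delta, Lee, x3, 1990), (10, Delta, Lee, x3, 2012), (10, Delta, Ola, rd, 2006), (10, Delta, Ola, x3, 1990), (10, Delta, Ola, x3, 2012), (15, Zephyr, Dee, x1, 2018), (15, Zephyr, Dee, x3, 2017)}
σ[mname = Ola]: keep tuples satisfying mname = Ola → {(10, Delta, Ola, rd, 2006), (10, Delta, Ola, x3, 1990), (10, Delta, Ola, x3, 2012)}
Keep only column(s) bid, year, genre: {(10, 1990, x3), (10, 2006, rd), (10, 2012, x3)}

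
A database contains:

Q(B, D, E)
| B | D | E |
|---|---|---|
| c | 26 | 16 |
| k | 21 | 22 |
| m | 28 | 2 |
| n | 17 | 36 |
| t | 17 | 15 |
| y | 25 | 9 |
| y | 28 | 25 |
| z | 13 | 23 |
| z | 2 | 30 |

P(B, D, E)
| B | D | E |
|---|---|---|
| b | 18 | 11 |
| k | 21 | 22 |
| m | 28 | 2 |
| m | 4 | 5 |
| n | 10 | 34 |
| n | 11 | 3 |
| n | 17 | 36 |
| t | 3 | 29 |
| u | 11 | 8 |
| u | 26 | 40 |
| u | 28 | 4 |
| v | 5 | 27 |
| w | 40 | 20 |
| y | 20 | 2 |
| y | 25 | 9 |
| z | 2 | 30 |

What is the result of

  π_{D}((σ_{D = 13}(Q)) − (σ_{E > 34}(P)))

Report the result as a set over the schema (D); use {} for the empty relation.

{13}

σ[D = 13]: keep tuples satisfying D = 13 → {(z, 13, 23)}
σ[E > 34]: keep tuples satisfying E > 34 → {(n, 17, 36), (u, 26, 40)}
Difference: {(z, 13, 23)} with {(n, 17, 36), (u, 26, 40)} → {(z, 13, 23)}
Projecting to D: {13}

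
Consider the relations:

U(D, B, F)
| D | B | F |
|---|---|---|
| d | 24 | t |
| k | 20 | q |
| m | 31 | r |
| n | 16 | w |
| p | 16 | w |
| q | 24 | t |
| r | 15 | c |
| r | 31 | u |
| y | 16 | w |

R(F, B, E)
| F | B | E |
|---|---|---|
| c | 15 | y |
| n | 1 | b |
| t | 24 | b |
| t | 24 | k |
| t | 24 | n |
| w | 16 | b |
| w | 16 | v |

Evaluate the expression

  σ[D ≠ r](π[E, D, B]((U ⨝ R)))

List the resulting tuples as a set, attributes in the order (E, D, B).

Joining U and R on B, F yields {(d, 24, t, b), (d, 24, t, k), (d, 24, t, n), (n, 16, w, b), (n, 16, w, v), (p, 16, w, b), (p, 16, w, v), (q, 24, t, b), (q, 24, t, k), (q, 24, t, n), (r, 15, c, y), (y, 16, w, b), (y, 16, w, v)}.
Projecting to E, D, B: {(b, d, 24), (b, n, 16), (b, p, 16), (b, q, 24), (b, y, 16), (k, d, 24), (k, q, 24), (n, d, 24), (n, q, 24), (v, n, 16), (v, p, 16), (v, y, 16), (y, r, 15)}
Apply σ_{D ≠ r}; surviving tuples: {(b, d, 24), (b, n, 16), (b, p, 16), (b, q, 24), (b, y, 16), (k, d, 24), (k, q, 24), (n, d, 24), (n, q, 24), (v, n, 16), (v, p, 16), (v, y, 16)}

{(b, d, 24), (b, n, 16), (b, p, 16), (b, q, 24), (b, y, 16), (k, d, 24), (k, q, 24), (n, d, 24), (n, q, 24), (v, n, 16), (v, p, 16), (v, y, 16)}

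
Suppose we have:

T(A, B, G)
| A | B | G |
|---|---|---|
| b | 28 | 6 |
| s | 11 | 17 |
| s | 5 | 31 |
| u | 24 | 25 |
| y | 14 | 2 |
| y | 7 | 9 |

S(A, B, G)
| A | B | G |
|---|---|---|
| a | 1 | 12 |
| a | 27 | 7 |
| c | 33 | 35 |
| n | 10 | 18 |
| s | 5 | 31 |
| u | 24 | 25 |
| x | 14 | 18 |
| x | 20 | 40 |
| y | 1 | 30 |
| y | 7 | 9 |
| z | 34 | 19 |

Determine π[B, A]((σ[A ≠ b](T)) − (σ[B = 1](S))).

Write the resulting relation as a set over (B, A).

{(11, s), (14, y), (24, u), (5, s), (7, y)}

Filtering on A ≠ b leaves {(s, 11, 17), (s, 5, 31), (u, 24, 25), (y, 14, 2), (y, 7, 9)}.
Filtering on B = 1 leaves {(a, 1, 12), (y, 1, 30)}.
Set difference of the two operands is {(s, 11, 17), (s, 5, 31), (u, 24, 25), (y, 14, 2), (y, 7, 9)}.
Keep only column(s) B, A: {(11, s), (14, y), (24, u), (5, s), (7, y)}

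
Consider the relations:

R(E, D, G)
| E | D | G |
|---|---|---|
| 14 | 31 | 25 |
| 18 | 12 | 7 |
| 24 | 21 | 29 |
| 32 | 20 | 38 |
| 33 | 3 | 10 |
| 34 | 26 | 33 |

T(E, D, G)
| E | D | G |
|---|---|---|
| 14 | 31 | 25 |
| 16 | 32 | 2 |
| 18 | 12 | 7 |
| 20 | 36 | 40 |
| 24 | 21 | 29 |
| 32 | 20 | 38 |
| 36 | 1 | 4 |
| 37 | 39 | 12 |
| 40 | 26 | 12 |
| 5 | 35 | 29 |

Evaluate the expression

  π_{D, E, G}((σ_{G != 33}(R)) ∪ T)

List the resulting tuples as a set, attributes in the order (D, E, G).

σ[G != 33]: keep tuples satisfying G != 33 → {(14, 31, 25), (18, 12, 7), (24, 21, 29), (32, 20, 38), (33, 3, 10)}
Union: {(14, 31, 25), (18, 12, 7), (24, 21, 29), (32, 20, 38), (33, 3, 10)} with {(14, 31, 25), (16, 32, 2), (18, 12, 7), (20, 36, 40), (24, 21, 29), (32, 20, 38), (36, 1, 4), (37, 39, 12), (40, 26, 12), (5, 35, 29)} → {(14, 31, 25), (16, 32, 2), (18, 12, 7), (20, 36, 40), (24, 21, 29), (32, 20, 38), (33, 3, 10), (36, 1, 4), (37, 39, 12), (40, 26, 12), (5, 35, 29)}
Projecting to D, E, G: {(1, 36, 4), (12, 18, 7), (20, 32, 38), (21, 24, 29), (26, 40, 12), (3, 33, 10), (31, 14, 25), (32, 16, 2), (35, 5, 29), (36, 20, 40), (39, 37, 12)}

{(1, 36, 4), (12, 18, 7), (20, 32, 38), (21, 24, 29), (26, 40, 12), (3, 33, 10), (31, 14, 25), (32, 16, 2), (35, 5, 29), (36, 20, 40), (39, 37, 12)}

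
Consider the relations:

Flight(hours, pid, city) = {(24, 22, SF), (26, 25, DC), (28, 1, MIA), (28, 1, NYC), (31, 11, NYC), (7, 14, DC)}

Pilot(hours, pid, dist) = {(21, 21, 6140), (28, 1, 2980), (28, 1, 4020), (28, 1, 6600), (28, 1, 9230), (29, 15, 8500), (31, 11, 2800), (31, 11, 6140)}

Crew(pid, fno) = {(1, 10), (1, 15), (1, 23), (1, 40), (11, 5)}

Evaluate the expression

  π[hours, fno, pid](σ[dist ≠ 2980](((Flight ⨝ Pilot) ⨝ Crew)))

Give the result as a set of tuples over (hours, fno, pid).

{(28, 10, 1), (28, 15, 1), (28, 23, 1), (28, 40, 1), (31, 5, 11)}

Natural join on hours, pid: {(28, 1, MIA, 2980), (28, 1, MIA, 4020), (28, 1, MIA, 6600), (28, 1, MIA, 9230), (28, 1, NYC, 2980), (28, 1, NYC, 4020), (28, 1, NYC, 6600), (28, 1, NYC, 9230), (31, 11, NYC, 2800), (31, 11, NYC, 6140)}
Natural join on pid: {(28, 1, MIA, 2980, 10), (28, 1, MIA, 2980, 15), (28, 1, MIA, 2980, 23), (28, 1, MIA, 2980, 40), (28, 1, MIA, 4020, 10), (28, 1, MIA, 4020, 15), (28, 1, MIA, 4020, 23), (28, 1, MIA, 4020, 40), (28, 1, MIA, 6600, 10), (28, 1, MIA, 6600, 15), (28, 1, MIA, 6600, 23), (28, 1, MIA, 6600, 40), (28, 1, MIA, 9230, 10), (28, 1, MIA, 9230, 15), (28, 1, MIA, 9230, 23), (28, 1, MIA, 9230, 40), (28, 1, NYC, 2980, 10), (28, 1, NYC, 2980, 15), (28, 1, NYC, 2980, 23), (28, 1, NYC, 2980, 40), (28, 1, NYC, 4020, 10), (28, 1, NYC, 4020, 15), (28, 1, NYC, 4020, 23), (28, 1, NYC, 4020, 40), (28, 1, NYC, 6600, 10), (28, 1, NYC, 6600, 15), (28, 1, NYC, 6600, 23), (28, 1, NYC, 6600, 40), (28, 1, NYC, 9230, 10), (28, 1, NYC, 9230, 15), (28, 1, NYC, 9230, 23), (28, 1, NYC, 9230, 40), (31, 11, NYC, 2800, 5), (31, 11, NYC, 6140, 5)}
Apply σ_{dist ≠ 2980}; surviving tuples: {(28, 1, MIA, 4020, 10), (28, 1, MIA, 4020, 15), (28, 1, MIA, 4020, 23), (28, 1, MIA, 4020, 40), (28, 1, MIA, 6600, 10), (28, 1, MIA, 6600, 15), (28, 1, MIA, 6600, 23), (28, 1, MIA, 6600, 40), (28, 1, MIA, 9230, 10), (28, 1, MIA, 9230, 15), (28, 1, MIA, 9230, 23), (28, 1, MIA, 9230, 40), (28, 1, NYC, 4020, 10), (28, 1, NYC, 4020, 15), (28, 1, NYC, 4020, 23), (28, 1, NYC, 4020, 40), (28, 1, NYC, 6600, 10), (28, 1, NYC, 6600, 15), (28, 1, NYC, 6600, 23), (28, 1, NYC, 6600, 40), (28, 1, NYC, 9230, 10), (28, 1, NYC, 9230, 15), (28, 1, NYC, 9230, 23), (28, 1, NYC, 9230, 40), (31, 11, NYC, 2800, 5), (31, 11, NYC, 6140, 5)}
π_{hours, fno, pid} gives {(28, 10, 1), (28, 15, 1), (28, 23, 1), (28, 40, 1), (31, 5, 11)} (21 duplicate(s) eliminated).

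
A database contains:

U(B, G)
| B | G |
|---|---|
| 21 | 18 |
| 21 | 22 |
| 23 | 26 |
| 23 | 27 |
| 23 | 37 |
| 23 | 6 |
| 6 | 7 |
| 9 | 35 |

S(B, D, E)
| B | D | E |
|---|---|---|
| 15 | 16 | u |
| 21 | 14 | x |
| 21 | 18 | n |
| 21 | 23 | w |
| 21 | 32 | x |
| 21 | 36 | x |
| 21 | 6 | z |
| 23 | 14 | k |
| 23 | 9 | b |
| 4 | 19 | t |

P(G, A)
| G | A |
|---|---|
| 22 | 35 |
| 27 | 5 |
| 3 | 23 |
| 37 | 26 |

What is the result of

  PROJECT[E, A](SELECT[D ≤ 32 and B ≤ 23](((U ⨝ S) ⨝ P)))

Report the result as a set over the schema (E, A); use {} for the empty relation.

Natural join on B: {(21, 18, 14, x), (21, 18, 18, n), (21, 18, 23, w), (21, 18, 32, x), (21, 18, 36, x), (21, 18, 6, z), (21, 22, 14, x), (21, 22, 18, n), (21, 22, 23, w), (21, 22, 32, x), (21, 22, 36, x), (21, 22, 6, z), (23, 26, 14, k), (23, 26, 9, b), (23, 27, 14, k), (23, 27, 9, b), (23, 37, 14, k), (23, 37, 9, b), (23, 6, 14, k), (23, 6, 9, b)}
Natural join on G: {(21, 22, 14, x, 35), (21, 22, 18, n, 35), (21, 22, 23, w, 35), (21, 22, 32, x, 35), (21, 22, 36, x, 35), (21, 22, 6, z, 35), (23, 27, 14, k, 5), (23, 27, 9, b, 5), (23, 37, 14, k, 26), (23, 37, 9, b, 26)}
σ[D ≤ 32 and B ≤ 23]: keep tuples satisfying D ≤ 32 and B ≤ 23 → {(21, 22, 14, x, 35), (21, 22, 18, n, 35), (21, 22, 23, w, 35), (21, 22, 32, x, 35), (21, 22, 6, z, 35), (23, 27, 14, k, 5), (23, 27, 9, b, 5), (23, 37, 14, k, 26), (23, 37, 9, b, 26)}
Keep only column(s) E, A (1 duplicate(s) eliminated): {(b, 26), (b, 5), (k, 26), (k, 5), (n, 35), (w, 35), (x, 35), (z, 35)}

{(b, 26), (b, 5), (k, 26), (k, 5), (n, 35), (w, 35), (x, 35), (z, 35)}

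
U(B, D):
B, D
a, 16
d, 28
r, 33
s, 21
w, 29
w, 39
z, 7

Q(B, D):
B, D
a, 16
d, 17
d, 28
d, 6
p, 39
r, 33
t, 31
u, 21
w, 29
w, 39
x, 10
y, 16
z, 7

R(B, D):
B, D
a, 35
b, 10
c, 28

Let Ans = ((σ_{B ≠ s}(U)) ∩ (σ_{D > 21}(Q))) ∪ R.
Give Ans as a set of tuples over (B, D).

Filtering on B ≠ s leaves {(a, 16), (d, 28), (r, 33), (w, 29), (w, 39), (z, 7)}.
Filtering on D > 21 leaves {(d, 28), (p, 39), (r, 33), (t, 31), (w, 29), (w, 39)}.
Taking the intersection: {(d, 28), (r, 33), (w, 29), (w, 39)}
Taking the union: {(a, 35), (b, 10), (c, 28), (d, 28), (r, 33), (w, 29), (w, 39)}

{(a, 35), (b, 10), (c, 28), (d, 28), (r, 33), (w, 29), (w, 39)}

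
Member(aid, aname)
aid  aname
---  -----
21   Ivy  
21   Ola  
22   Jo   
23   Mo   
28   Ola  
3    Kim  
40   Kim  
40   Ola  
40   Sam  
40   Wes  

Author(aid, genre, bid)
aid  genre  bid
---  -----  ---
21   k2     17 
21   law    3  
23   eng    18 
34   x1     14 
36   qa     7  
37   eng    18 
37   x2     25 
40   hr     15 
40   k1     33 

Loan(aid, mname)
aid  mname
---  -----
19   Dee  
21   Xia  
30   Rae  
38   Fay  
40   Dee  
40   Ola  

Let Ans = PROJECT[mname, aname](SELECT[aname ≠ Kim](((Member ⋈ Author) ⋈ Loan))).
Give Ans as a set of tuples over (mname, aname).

Member ⋈ Author (natural join on aid): {(21, Ivy, k2, 17), (21, Ivy, law, 3), (21, Ola, k2, 17), (21, Ola, law, 3), (23, Mo, eng, 18), (40, Kim, hr, 15), (40, Kim, k1, 33), (40, Ola, hr, 15), (40, Ola, k1, 33), (40, Sam, hr, 15), (40, Sam, k1, 33), (40, Wes, hr, 15), (40, Wes, k1, 33)}
(Member ⋈ Author) ⋈ Loan (natural join on aid): {(21, Ivy, k2, 17, Xia), (21, Ivy, law, 3, Xia), (21, Ola, k2, 17, Xia), (21, Ola, law, 3, Xia), (40, Kim, hr, 15, Dee), (40, Kim, hr, 15, Ola), (40, Kim, k1, 33, Dee), (40, Kim, k1, 33, Ola), (40, Ola, hr, 15, Dee), (40, Ola, hr, 15, Ola), (40, Ola, k1, 33, Dee), (40, Ola, k1, 33, Ola), (40, Sam, hr, 15, Dee), (40, Sam, hr, 15, Ola), (40, Sam, k1, 33, Dee), (40, Sam, k1, 33, Ola), (40, Wes, hr, 15, Dee), (40, Wes, hr, 15, Ola), (40, Wes, k1, 33, Dee), (40, Wes, k1, 33, Ola)}
Selection aname ≠ Kim: {(21, Ivy, k2, 17, Xia), (21, Ivy, law, 3, Xia), (21, Ola, k2, 17, Xia), (21, Ola, law, 3, Xia), (40, Ola, hr, 15, Dee), (40, Ola, hr, 15, Ola), (40, Ola, k1, 33, Dee), (40, Ola, k1, 33, Ola), (40, Sam, hr, 15, Dee), (40, Sam, hr, 15, Ola), (40, Sam, k1, 33, Dee), (40, Sam, k1, 33, Ola), (40, Wes, hr, 15, Dee), (40, Wes, hr, 15, Ola), (40, Wes, k1, 33, Dee), (40, Wes, k1, 33, Ola)}
Projecting to mname, aname (8 duplicate(s) eliminated): {(Dee, Ola), (Dee, Sam), (Dee, Wes), (Ola, Ola), (Ola, Sam), (Ola, Wes), (Xia, Ivy), (Xia, Ola)}

{(Dee, Ola), (Dee, Sam), (Dee, Wes), (Ola, Ola), (Ola, Sam), (Ola, Wes), (Xia, Ivy), (Xia, Ola)}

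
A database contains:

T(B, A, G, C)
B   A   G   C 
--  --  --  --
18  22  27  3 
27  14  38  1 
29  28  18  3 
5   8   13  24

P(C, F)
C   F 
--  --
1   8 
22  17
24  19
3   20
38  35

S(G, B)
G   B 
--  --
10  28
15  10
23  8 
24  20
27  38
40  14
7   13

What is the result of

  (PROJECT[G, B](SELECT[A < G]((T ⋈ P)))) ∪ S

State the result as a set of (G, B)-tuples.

Joining T and P on C yields {(18, 22, 27, 3, 20), (27, 14, 38, 1, 8), (29, 28, 18, 3, 20), (5, 8, 13, 24, 19)}.
σ[A < G]: keep tuples satisfying A < G → {(18, 22, 27, 3, 20), (27, 14, 38, 1, 8), (5, 8, 13, 24, 19)}
π[G, B]: project onto (G, B) → {(13, 5), (27, 18), (38, 27)}
Union: {(13, 5), (27, 18), (38, 27)} with {(10, 28), (15, 10), (23, 8), (24, 20), (27, 38), (40, 14), (7, 13)} → {(10, 28), (13, 5), (15, 10), (23, 8), (24, 20), (27, 18), (27, 38), (38, 27), (40, 14), (7, 13)}

{(10, 28), (13, 5), (15, 10), (23, 8), (24, 20), (27, 18), (27, 38), (38, 27), (40, 14), (7, 13)}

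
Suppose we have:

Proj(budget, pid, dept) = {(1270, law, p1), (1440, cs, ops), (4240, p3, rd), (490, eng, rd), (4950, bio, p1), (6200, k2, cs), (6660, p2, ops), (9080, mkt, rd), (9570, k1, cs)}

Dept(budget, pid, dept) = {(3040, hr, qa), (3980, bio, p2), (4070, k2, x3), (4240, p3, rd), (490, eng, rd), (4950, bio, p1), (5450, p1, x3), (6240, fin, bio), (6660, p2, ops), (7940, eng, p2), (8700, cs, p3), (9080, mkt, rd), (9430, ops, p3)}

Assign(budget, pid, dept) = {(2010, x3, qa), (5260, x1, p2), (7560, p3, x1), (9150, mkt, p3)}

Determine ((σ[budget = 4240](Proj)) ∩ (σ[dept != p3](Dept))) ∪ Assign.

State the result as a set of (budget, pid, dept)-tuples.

Filtering on budget = 4240 leaves {(4240, p3, rd)}.
Filtering on dept != p3 leaves {(3040, hr, qa), (3980, bio, p2), (4070, k2, x3), (4240, p3, rd), (490, eng, rd), (4950, bio, p1), (5450, p1, x3), (6240, fin, bio), (6660, p2, ops), (7940, eng, p2), (9080, mkt, rd)}.
Intersection: {(4240, p3, rd)} with {(3040, hr, qa), (3980, bio, p2), (4070, k2, x3), (4240, p3, rd), (490, eng, rd), (4950, bio, p1), (5450, p1, x3), (6240, fin, bio), (6660, p2, ops), (7940, eng, p2), (9080, mkt, rd)} → {(4240, p3, rd)}
Union: {(4240, p3, rd)} with {(2010, x3, qa), (5260, x1, p2), (7560, p3, x1), (9150, mkt, p3)} → {(2010, x3, qa), (4240, p3, rd), (5260, x1, p2), (7560, p3, x1), (9150, mkt, p3)}

{(2010, x3, qa), (4240, p3, rd), (5260, x1, p2), (7560, p3, x1), (9150, mkt, p3)}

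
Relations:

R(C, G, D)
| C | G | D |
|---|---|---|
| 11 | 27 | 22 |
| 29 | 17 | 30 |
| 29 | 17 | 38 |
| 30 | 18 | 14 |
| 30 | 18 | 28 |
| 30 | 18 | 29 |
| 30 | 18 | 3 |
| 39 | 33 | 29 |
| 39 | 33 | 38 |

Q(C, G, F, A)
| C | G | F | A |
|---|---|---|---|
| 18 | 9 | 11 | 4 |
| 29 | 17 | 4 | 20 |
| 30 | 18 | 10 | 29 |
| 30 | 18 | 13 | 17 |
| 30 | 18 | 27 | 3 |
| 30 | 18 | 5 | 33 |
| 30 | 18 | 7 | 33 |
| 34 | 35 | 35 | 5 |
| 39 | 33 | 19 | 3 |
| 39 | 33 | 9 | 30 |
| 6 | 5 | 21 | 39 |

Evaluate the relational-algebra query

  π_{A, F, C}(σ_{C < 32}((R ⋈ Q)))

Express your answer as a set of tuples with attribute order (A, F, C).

Natural join on C, G: {(29, 17, 30, 4, 20), (29, 17, 38, 4, 20), (30, 18, 14, 10, 29), (30, 18, 14, 13, 17), (30, 18, 14, 27, 3), (30, 18, 14, 5, 33), (30, 18, 14, 7, 33), (30, 18, 28, 10, 29), (30, 18, 28, 13, 17), (30, 18, 28, 27, 3), (30, 18, 28, 5, 33), (30, 18, 28, 7, 33), (30, 18, 29, 10, 29), (30, 18, 29, 13, 17), (30, 18, 29, 27, 3), (30, 18, 29, 5, 33), (30, 18, 29, 7, 33), (30, 18, 3, 10, 29), (30, 18, 3, 13, 17), (30, 18, 3, 27, 3), (30, 18, 3, 5, 33), (30, 18, 3, 7, 33), (39, 33, 29, 19, 3), (39, 33, 29, 9, 30), (39, 33, 38, 19, 3), (39, 33, 38, 9, 30)}
Apply σ_{C < 32}; surviving tuples: {(29, 17, 30, 4, 20), (29, 17, 38, 4, 20), (30, 18, 14, 10, 29), (30, 18, 14, 13, 17), (30, 18, 14, 27, 3), (30, 18, 14, 5, 33), (30, 18, 14, 7, 33), (30, 18, 28, 10, 29), (30, 18, 28, 13, 17), (30, 18, 28, 27, 3), (30, 18, 28, 5, 33), (30, 18, 28, 7, 33), (30, 18, 29, 10, 29), (30, 18, 29, 13, 17), (30, 18, 29, 27, 3), (30, 18, 29, 5, 33), (30, 18, 29, 7, 33), (30, 18, 3, 10, 29), (30, 18, 3, 13, 17), (30, 18, 3, 27, 3), (30, 18, 3, 5, 33), (30, 18, 3, 7, 33)}
Projecting to A, F, C (16 duplicate(s) eliminated): {(17, 13, 30), (20, 4, 29), (29, 10, 30), (3, 27, 30), (33, 5, 30), (33, 7, 30)}

{(17, 13, 30), (20, 4, 29), (29, 10, 30), (3, 27, 30), (33, 5, 30), (33, 7, 30)}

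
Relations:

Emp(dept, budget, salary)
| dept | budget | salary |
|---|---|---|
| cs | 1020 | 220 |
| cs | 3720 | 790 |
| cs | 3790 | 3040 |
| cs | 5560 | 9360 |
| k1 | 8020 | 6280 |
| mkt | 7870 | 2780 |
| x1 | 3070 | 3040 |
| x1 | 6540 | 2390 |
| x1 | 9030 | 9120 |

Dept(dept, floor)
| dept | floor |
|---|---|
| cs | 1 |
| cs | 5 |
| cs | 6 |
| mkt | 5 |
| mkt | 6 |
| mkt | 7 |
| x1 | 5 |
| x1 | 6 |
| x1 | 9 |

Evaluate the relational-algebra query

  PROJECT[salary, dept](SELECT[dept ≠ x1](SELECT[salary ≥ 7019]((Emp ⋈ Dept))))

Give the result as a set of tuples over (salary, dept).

{(9360, cs)}

Natural join on dept: {(cs, 1020, 220, 1), (cs, 1020, 220, 5), (cs, 1020, 220, 6), (cs, 3720, 790, 1), (cs, 3720, 790, 5), (cs, 3720, 790, 6), (cs, 3790, 3040, 1), (cs, 3790, 3040, 5), (cs, 3790, 3040, 6), (cs, 5560, 9360, 1), (cs, 5560, 9360, 5), (cs, 5560, 9360, 6), (mkt, 7870, 2780, 5), (mkt, 7870, 2780, 6), (mkt, 7870, 2780, 7), (x1, 3070, 3040, 5), (x1, 3070, 3040, 6), (x1, 3070, 3040, 9), (x1, 6540, 2390, 5), (x1, 6540, 2390, 6), (x1, 6540, 2390, 9), (x1, 9030, 9120, 5), (x1, 9030, 9120, 6), (x1, 9030, 9120, 9)}
Selection salary ≥ 7019: {(cs, 5560, 9360, 1), (cs, 5560, 9360, 5), (cs, 5560, 9360, 6), (x1, 9030, 9120, 5), (x1, 9030, 9120, 6), (x1, 9030, 9120, 9)}
Selection dept ≠ x1: {(cs, 5560, 9360, 1), (cs, 5560, 9360, 5), (cs, 5560, 9360, 6)}
π_{salary, dept} gives {(9360, cs)} (2 duplicate(s) eliminated).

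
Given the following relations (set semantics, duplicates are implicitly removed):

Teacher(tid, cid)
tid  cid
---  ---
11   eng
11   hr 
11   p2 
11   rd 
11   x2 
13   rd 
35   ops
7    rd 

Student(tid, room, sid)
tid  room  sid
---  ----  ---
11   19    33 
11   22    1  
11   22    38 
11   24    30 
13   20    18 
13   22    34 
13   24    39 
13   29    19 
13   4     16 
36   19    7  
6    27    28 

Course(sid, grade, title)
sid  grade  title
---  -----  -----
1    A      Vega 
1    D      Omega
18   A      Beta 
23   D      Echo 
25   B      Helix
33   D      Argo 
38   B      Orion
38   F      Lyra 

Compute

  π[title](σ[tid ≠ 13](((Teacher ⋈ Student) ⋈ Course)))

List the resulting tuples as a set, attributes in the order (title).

Teacher ⋈ Student (natural join on tid): {(11, eng, 19, 33), (11, eng, 22, 1), (11, eng, 22, 38), (11, eng, 24, 30), (11, hr, 19, 33), (11, hr, 22, 1), (11, hr, 22, 38), (11, hr, 24, 30), (11, p2, 19, 33), (11, p2, 22, 1), (11, p2, 22, 38), (11, p2, 24, 30), (11, rd, 19, 33), (11, rd, 22, 1), (11, rd, 22, 38), (11, rd, 24, 30), (11, x2, 19, 33), (11, x2, 22, 1), (11, x2, 22, 38), (11, x2, 24, 30), (13, rd, 20, 18), (13, rd, 22, 34), (13, rd, 24, 39), (13, rd, 29, 19), (13, rd, 4, 16)}
(Teacher ⋈ Student) ⋈ Course (natural join on sid): {(11, eng, 19, 33, D, Argo), (11, eng, 22, 1, A, Vega), (11, eng, 22, 1, D, Omega), (11, eng, 22, 38, B, Orion), (11, eng, 22, 38, F, Lyra), (11, hr, 19, 33, D, Argo), (11, hr, 22, 1, A, Vega), (11, hr, 22, 1, D, Omega), (11, hr, 22, 38, B, Orion), (11, hr, 22, 38, F, Lyra), (11, p2, 19, 33, D, Argo), (11, p2, 22, 1, A, Vega), (11, p2, 22, 1, D, Omega), (11, p2, 22, 38, B, Orion), (11, p2, 22, 38, F, Lyra), (11, rd, 19, 33, D, Argo), (11, rd, 22, 1, A, Vega), (11, rd, 22, 1, D, Omega), (11, rd, 22, 38, B, Orion), (11, rd, 22, 38, F, Lyra), (11, x2, 19, 33, D, Argo), (11, x2, 22, 1, A, Vega), (11, x2, 22, 1, D, Omega), (11, x2, 22, 38, B, Orion), (11, x2, 22, 38, F, Lyra), (13, rd, 20, 18, A, Beta)}
σ[tid ≠ 13]: keep tuples satisfying tid ≠ 13 → {(11, eng, 19, 33, D, Argo), (11, eng, 22, 1, A, Vega), (11, eng, 22, 1, D, Omega), (11, eng, 22, 38, B, Orion), (11, eng, 22, 38, F, Lyra), (11, hr, 19, 33, D, Argo), (11, hr, 22, 1, A, Vega), (11, hr, 22, 1, D, Omega), (11, hr, 22, 38, B, Orion), (11, hr, 22, 38, F, Lyra), (11, p2, 19, 33, D, Argo), (11, p2, 22, 1, A, Vega), (11, p2, 22, 1, D, Omega), (11, p2, 22, 38, B, Orion), (11, p2, 22, 38, F, Lyra), (11, rd, 19, 33, D, Argo), (11, rd, 22, 1, A, Vega), (11, rd, 22, 1, D, Omega), (11, rd, 22, 38, B, Orion), (11, rd, 22, 38, F, Lyra), (11, x2, 19, 33, D, Argo), (11, x2, 22, 1, A, Vega), (11, x2, 22, 1, D, Omega), (11, x2, 22, 38, B, Orion), (11, x2, 22, 38, F, Lyra)}
Keep only column(s) title (20 duplicate(s) eliminated): {Argo, Lyra, Omega, Orion, Vega}

{Argo, Lyra, Omega, Orion, Vega}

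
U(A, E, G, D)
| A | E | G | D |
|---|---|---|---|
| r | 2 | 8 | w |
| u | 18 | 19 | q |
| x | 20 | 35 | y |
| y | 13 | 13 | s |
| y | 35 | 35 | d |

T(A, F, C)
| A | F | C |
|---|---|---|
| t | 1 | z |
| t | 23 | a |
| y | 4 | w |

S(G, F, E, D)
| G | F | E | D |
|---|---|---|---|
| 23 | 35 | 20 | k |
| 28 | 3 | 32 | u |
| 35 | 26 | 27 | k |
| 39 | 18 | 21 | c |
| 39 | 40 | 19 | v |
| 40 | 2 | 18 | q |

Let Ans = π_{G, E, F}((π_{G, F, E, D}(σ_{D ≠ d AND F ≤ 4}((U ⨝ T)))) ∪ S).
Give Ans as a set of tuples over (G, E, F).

Natural join on A: {(y, 13, 13, s, 4, w), (y, 35, 35, d, 4, w)}
Filtering on D ≠ d AND F ≤ 4 leaves {(y, 13, 13, s, 4, w)}.
Keep only column(s) G, F, E, D: {(13, 4, 13, s)}
Union: {(13, 4, 13, s)} with {(23, 35, 20, k), (28, 3, 32, u), (35, 26, 27, k), (39, 18, 21, c), (39, 40, 19, v), (40, 2, 18, q)} → {(13, 4, 13, s), (23, 35, 20, k), (28, 3, 32, u), (35, 26, 27, k), (39, 18, 21, c), (39, 40, 19, v), (40, 2, 18, q)}
Keep only column(s) G, E, F: {(13, 13, 4), (23, 20, 35), (28, 32, 3), (35, 27, 26), (39, 19, 40), (39, 21, 18), (40, 18, 2)}

{(13, 13, 4), (23, 20, 35), (28, 32, 3), (35, 27, 26), (39, 19, 40), (39, 21, 18), (40, 18, 2)}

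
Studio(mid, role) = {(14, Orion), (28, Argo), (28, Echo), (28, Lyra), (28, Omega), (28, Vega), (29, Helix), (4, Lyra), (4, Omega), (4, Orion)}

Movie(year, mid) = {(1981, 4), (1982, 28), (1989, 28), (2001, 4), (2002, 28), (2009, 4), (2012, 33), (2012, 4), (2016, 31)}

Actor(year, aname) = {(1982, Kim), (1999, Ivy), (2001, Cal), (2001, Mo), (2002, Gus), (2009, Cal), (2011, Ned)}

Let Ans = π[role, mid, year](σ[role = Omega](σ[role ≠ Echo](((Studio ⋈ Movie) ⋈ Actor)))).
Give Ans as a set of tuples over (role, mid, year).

{(Omega, 28, 1982), (Omega, 28, 2002), (Omega, 4, 2001), (Omega, 4, 2009)}

Studio ⋈ Movie (natural join on mid): {(28, Argo, 1982), (28, Argo, 1989), (28, Argo, 2002), (28, Echo, 1982), (28, Echo, 1989), (28, Echo, 2002), (28, Lyra, 1982), (28, Lyra, 1989), (28, Lyra, 2002), (28, Omega, 1982), (28, Omega, 1989), (28, Omega, 2002), (28, Vega, 1982), (28, Vega, 1989), (28, Vega, 2002), (4, Lyra, 1981), (4, Lyra, 2001), (4, Lyra, 2009), (4, Lyra, 2012), (4, Omega, 1981), (4, Omega, 2001), (4, Omega, 2009), (4, Omega, 2012), (4, Orion, 1981), (4, Orion, 2001), (4, Orion, 2009), (4, Orion, 2012)}
(Studio ⋈ Movie) ⋈ Actor (natural join on year): {(28, Argo, 1982, Kim), (28, Argo, 2002, Gus), (28, Echo, 1982, Kim), (28, Echo, 2002, Gus), (28, Lyra, 1982, Kim), (28, Lyra, 2002, Gus), (28, Omega, 1982, Kim), (28, Omega, 2002, Gus), (28, Vega, 1982, Kim), (28, Vega, 2002, Gus), (4, Lyra, 2001, Cal), (4, Lyra, 2001, Mo), (4, Lyra, 2009, Cal), (4, Omega, 2001, Cal), (4, Omega, 2001, Mo), (4, Omega, 2009, Cal), (4, Orion, 2001, Cal), (4, Orion, 2001, Mo), (4, Orion, 2009, Cal)}
Selection role ≠ Echo: {(28, Argo, 1982, Kim), (28, Argo, 2002, Gus), (28, Lyra, 1982, Kim), (28, Lyra, 2002, Gus), (28, Omega, 1982, Kim), (28, Omega, 2002, Gus), (28, Vega, 1982, Kim), (28, Vega, 2002, Gus), (4, Lyra, 2001, Cal), (4, Lyra, 2001, Mo), (4, Lyra, 2009, Cal), (4, Omega, 2001, Cal), (4, Omega, 2001, Mo), (4, Omega, 2009, Cal), (4, Orion, 2001, Cal), (4, Orion, 2001, Mo), (4, Orion, 2009, Cal)}
Selection role = Omega: {(28, Omega, 1982, Kim), (28, Omega, 2002, Gus), (4, Omega, 2001, Cal), (4, Omega, 2001, Mo), (4, Omega, 2009, Cal)}
Keep only column(s) role, mid, year (1 duplicate(s) eliminated): {(Omega, 28, 1982), (Omega, 28, 2002), (Omega, 4, 2001), (Omega, 4, 2009)}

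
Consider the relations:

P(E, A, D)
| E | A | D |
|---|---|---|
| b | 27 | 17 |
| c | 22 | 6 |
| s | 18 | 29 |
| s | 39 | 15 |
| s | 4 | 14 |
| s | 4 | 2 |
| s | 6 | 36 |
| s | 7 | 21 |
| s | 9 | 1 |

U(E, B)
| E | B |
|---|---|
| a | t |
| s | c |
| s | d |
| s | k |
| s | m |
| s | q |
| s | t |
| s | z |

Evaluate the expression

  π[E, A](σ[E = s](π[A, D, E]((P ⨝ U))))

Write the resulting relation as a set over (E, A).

Joining P and U on E yields {(s, 18, 29, c), (s, 18, 29, d), (s, 18, 29, k), (s, 18, 29, m), (s, 18, 29, q), (s, 18, 29, t), (s, 18, 29, z), (s, 39, 15, c), (s, 39, 15, d), (s, 39, 15, k), (s, 39, 15, m), (s, 39, 15, q), (s, 39, 15, t), (s, 39, 15, z), (s, 4, 14, c), (s, 4, 14, d), (s, 4, 14, k), (s, 4, 14, m), (s, 4, 14, q), (s, 4, 14, t), (s, 4, 14, z), (s, 4, 2, c), (s, 4, 2, d), (s, 4, 2, k), (s, 4, 2, m), (s, 4, 2, q), (s, 4, 2, t), (s, 4, 2, z), (s, 6, 36, c), (s, 6, 36, d), (s, 6, 36, k), (s, 6, 36, m), (s, 6, 36, q), (s, 6, 36, t), (s, 6, 36, z), (s, 7, 21, c), (s, 7, 21, d), (s, 7, 21, k), (s, 7, 21, m), (s, 7, 21, q), (s, 7, 21, t), (s, 7, 21, z), (s, 9, 1, c), (s, 9, 1, d), (s, 9, 1, k), (s, 9, 1, m), (s, 9, 1, q), (s, 9, 1, t), (s, 9, 1, z)}.
Projecting to A, D, E (42 duplicate(s) eliminated): {(18, 29, s), (39, 15, s), (4, 14, s), (4, 2, s), (6, 36, s), (7, 21, s), (9, 1, s)}
Filtering on E = s leaves {(18, 29, s), (39, 15, s), (4, 14, s), (4, 2, s), (6, 36, s), (7, 21, s), (9, 1, s)}.
Projecting to E, A (1 duplicate(s) eliminated): {(s, 18), (s, 39), (s, 4), (s, 6), (s, 7), (s, 9)}

{(s, 18), (s, 39), (s, 4), (s, 6), (s, 7), (s, 9)}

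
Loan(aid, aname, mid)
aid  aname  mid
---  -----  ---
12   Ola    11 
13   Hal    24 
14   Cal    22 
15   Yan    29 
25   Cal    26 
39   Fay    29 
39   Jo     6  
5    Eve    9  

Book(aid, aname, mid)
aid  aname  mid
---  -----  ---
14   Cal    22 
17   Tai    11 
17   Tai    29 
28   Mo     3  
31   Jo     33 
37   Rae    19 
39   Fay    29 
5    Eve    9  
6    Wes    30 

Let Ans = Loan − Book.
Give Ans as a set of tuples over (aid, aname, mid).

{(12, Ola, 11), (13, Hal, 24), (15, Yan, 29), (25, Cal, 26), (39, Jo, 6)}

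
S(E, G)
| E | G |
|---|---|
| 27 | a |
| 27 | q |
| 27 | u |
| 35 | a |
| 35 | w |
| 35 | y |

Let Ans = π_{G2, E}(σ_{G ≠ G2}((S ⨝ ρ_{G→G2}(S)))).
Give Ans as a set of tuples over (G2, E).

ρ[G→G2]: schema becomes (E, G2); tuples unchanged.
S ⋈ ρ_{G→G2}(S) (natural join on E): {(27, a, a), (27, a, q), (27, a, u), (27, q, a), (27, q, q), (27, q, u), (27, u, a), (27, u, q), (27, u, u), (35, a, a), (35, a, w), (35, a, y), (35, w, a), (35, w, w), (35, w, y), (35, y, a), (35, y, w), (35, y, y)}
Selection G ≠ G2: {(27, a, q), (27, a, u), (27, q, a), (27, q, u), (27, u, a), (27, u, q), (35, a, w), (35, a, y), (35, w, a), (35, w, y), (35, y, a), (35, y, w)}
Projecting to G2, E (6 duplicate(s) eliminated): {(a, 27), (a, 35), (q, 27), (u, 27), (w, 35), (y, 35)}

{(a, 27), (a, 35), (q, 27), (u, 27), (w, 35), (y, 35)}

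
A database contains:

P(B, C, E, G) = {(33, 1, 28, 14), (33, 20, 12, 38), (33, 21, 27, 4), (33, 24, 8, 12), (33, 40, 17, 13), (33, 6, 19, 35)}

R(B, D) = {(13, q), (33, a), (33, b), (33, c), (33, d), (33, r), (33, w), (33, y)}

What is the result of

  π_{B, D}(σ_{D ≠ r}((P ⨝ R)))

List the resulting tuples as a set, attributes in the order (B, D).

{(33, a), (33, b), (33, c), (33, d), (33, w), (33, y)}

P ⋈ R (natural join on B): {(33, 1, 28, 14, a), (33, 1, 28, 14, b), (33, 1, 28, 14, c), (33, 1, 28, 14, d), (33, 1, 28, 14, r), (33, 1, 28, 14, w), (33, 1, 28, 14, y), (33, 20, 12, 38, a), (33, 20, 12, 38, b), (33, 20, 12, 38, c), (33, 20, 12, 38, d), (33, 20, 12, 38, r), (33, 20, 12, 38, w), (33, 20, 12, 38, y), (33, 21, 27, 4, a), (33, 21, 27, 4, b), (33, 21, 27, 4, c), (33, 21, 27, 4, d), (33, 21, 27, 4, r), (33, 21, 27, 4, w), (33, 21, 27, 4, y), (33, 24, 8, 12, a), (33, 24, 8, 12, b), (33, 24, 8, 12, c), (33, 24, 8, 12, d), (33, 24, 8, 12, r), (33, 24, 8, 12, w), (33, 24, 8, 12, y), (33, 40, 17, 13, a), (33, 40, 17, 13, b), (33, 40, 17, 13, c), (33, 40, 17, 13, d), (33, 40, 17, 13, r), (33, 40, 17, 13, w), (33, 40, 17, 13, y), (33, 6, 19, 35, a), (33, 6, 19, 35, b), (33, 6, 19, 35, c), (33, 6, 19, 35, d), (33, 6, 19, 35, r), (33, 6, 19, 35, w), (33, 6, 19, 35, y)}
Filtering on D ≠ r leaves {(33, 1, 28, 14, a), (33, 1, 28, 14, b), (33, 1, 28, 14, c), (33, 1, 28, 14, d), (33, 1, 28, 14, w), (33, 1, 28, 14, y), (33, 20, 12, 38, a), (33, 20, 12, 38, b), (33, 20, 12, 38, c), (33, 20, 12, 38, d), (33, 20, 12, 38, w), (33, 20, 12, 38, y), (33, 21, 27, 4, a), (33, 21, 27, 4, b), (33, 21, 27, 4, c), (33, 21, 27, 4, d), (33, 21, 27, 4, w), (33, 21, 27, 4, y), (33, 24, 8, 12, a), (33, 24, 8, 12, b), (33, 24, 8, 12, c), (33, 24, 8, 12, d), (33, 24, 8, 12, w), (33, 24, 8, 12, y), (33, 40, 17, 13, a), (33, 40, 17, 13, b), (33, 40, 17, 13, c), (33, 40, 17, 13, d), (33, 40, 17, 13, w), (33, 40, 17, 13, y), (33, 6, 19, 35, a), (33, 6, 19, 35, b), (33, 6, 19, 35, c), (33, 6, 19, 35, d), (33, 6, 19, 35, w), (33, 6, 19, 35, y)}.
Projecting to B, D (30 duplicate(s) eliminated): {(33, a), (33, b), (33, c), (33, d), (33, w), (33, y)}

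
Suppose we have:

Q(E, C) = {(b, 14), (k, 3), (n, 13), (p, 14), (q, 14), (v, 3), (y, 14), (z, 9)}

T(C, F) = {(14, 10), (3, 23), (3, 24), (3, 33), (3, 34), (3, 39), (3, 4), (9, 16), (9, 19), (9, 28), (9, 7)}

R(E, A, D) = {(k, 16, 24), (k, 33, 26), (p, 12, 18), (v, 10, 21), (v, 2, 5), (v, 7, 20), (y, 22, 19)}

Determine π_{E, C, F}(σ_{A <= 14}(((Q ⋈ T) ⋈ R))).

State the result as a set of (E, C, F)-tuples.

{(p, 14, 10), (v, 3, 23), (v, 3, 24), (v, 3, 33), (v, 3, 34), (v, 3, 39), (v, 3, 4)}

Joining Q and T on C yields {(b, 14, 10), (k, 3, 23), (k, 3, 24), (k, 3, 33), (k, 3, 34), (k, 3, 39), (k, 3, 4), (p, 14, 10), (q, 14, 10), (v, 3, 23), (v, 3, 24), (v, 3, 33), (v, 3, 34), (v, 3, 39), (v, 3, 4), (y, 14, 10), (z, 9, 16), (z, 9, 19), (z, 9, 28), (z, 9, 7)}.
Joining (Q ⋈ T) and R on E yields {(k, 3, 23, 16, 24), (k, 3, 23, 33, 26), (k, 3, 24, 16, 24), (k, 3, 24, 33, 26), (k, 3, 33, 16, 24), (k, 3, 33, 33, 26), (k, 3, 34, 16, 24), (k, 3, 34, 33, 26), (k, 3, 39, 16, 24), (k, 3, 39, 33, 26), (k, 3, 4, 16, 24), (k, 3, 4, 33, 26), (p, 14, 10, 12, 18), (v, 3, 23, 10, 21), (v, 3, 23, 2, 5), (v, 3, 23, 7, 20), (v, 3, 24, 10, 21), (v, 3, 24, 2, 5), (v, 3, 24, 7, 20), (v, 3, 33, 10, 21), (v, 3, 33, 2, 5), (v, 3, 33, 7, 20), (v, 3, 34, 10, 21), (v, 3, 34, 2, 5), (v, 3, 34, 7, 20), (v, 3, 39, 10, 21), (v, 3, 39, 2, 5), (v, 3, 39, 7, 20), (v, 3, 4, 10, 21), (v, 3, 4, 2, 5), (v, 3, 4, 7, 20), (y, 14, 10, 22, 19)}.
Apply σ_{A <= 14}; surviving tuples: {(p, 14, 10, 12, 18), (v, 3, 23, 10, 21), (v, 3, 23, 2, 5), (v, 3, 23, 7, 20), (v, 3, 24, 10, 21), (v, 3, 24, 2, 5), (v, 3, 24, 7, 20), (v, 3, 33, 10, 21), (v, 3, 33, 2, 5), (v, 3, 33, 7, 20), (v, 3, 34, 10, 21), (v, 3, 34, 2, 5), (v, 3, 34, 7, 20), (v, 3, 39, 10, 21), (v, 3, 39, 2, 5), (v, 3, 39, 7, 20), (v, 3, 4, 10, 21), (v, 3, 4, 2, 5), (v, 3, 4, 7, 20)}
π[E, C, F]: project onto (E, C, F) (12 duplicate(s) eliminated) → {(p, 14, 10), (v, 3, 23), (v, 3, 24), (v, 3, 33), (v, 3, 34), (v, 3, 39), (v, 3, 4)}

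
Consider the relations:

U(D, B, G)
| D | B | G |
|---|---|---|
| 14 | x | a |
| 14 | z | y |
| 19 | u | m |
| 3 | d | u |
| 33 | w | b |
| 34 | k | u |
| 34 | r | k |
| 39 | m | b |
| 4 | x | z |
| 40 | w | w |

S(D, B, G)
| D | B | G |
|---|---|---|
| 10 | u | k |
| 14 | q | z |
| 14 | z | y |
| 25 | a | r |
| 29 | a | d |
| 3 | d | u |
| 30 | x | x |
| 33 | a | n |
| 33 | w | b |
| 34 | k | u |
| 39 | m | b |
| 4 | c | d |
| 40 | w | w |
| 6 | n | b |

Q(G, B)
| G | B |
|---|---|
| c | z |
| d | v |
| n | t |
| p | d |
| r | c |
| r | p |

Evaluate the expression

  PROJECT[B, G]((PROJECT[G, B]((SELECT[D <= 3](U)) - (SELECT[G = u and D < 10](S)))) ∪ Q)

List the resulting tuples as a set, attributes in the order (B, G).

Selection D <= 3: {(3, d, u)}
Selection G = u and D < 10: {(3, d, u)}
Set difference of the two operands is {}.
π[G, B]: project onto (G, B) → {}
Set union of the two operands is {(c, z), (d, v), (n, t), (p, d), (r, c), (r, p)}.
π[B, G]: project onto (B, G) → {(c, r), (d, p), (p, r), (t, n), (v, d), (z, c)}

{(c, r), (d, p), (p, r), (t, n), (v, d), (z, c)}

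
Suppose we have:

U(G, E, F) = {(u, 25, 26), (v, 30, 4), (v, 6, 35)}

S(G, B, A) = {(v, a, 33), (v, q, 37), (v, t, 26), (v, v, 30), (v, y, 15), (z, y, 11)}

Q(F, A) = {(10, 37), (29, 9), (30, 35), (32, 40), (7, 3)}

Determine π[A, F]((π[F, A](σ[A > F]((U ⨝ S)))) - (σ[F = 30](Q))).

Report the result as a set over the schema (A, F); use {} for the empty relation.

{(15, 4), (26, 4), (30, 4), (33, 4), (37, 35), (37, 4)}

Joining U and S on G yields {(v, 30, 4, a, 33), (v, 30, 4, q, 37), (v, 30, 4, t, 26), (v, 30, 4, v, 30), (v, 30, 4, y, 15), (v, 6, 35, a, 33), (v, 6, 35, q, 37), (v, 6, 35, t, 26), (v, 6, 35, v, 30), (v, 6, 35, y, 15)}.
Filtering on A > F leaves {(v, 30, 4, a, 33), (v, 30, 4, q, 37), (v, 30, 4, t, 26), (v, 30, 4, v, 30), (v, 30, 4, y, 15), (v, 6, 35, q, 37)}.
π_{F, A} gives {(35, 37), (4, 15), (4, 26), (4, 30), (4, 33), (4, 37)}.
Filtering on F = 30 leaves {(30, 35)}.
Difference: {(35, 37), (4, 15), (4, 26), (4, 30), (4, 33), (4, 37)} with {(30, 35)} → {(35, 37), (4, 15), (4, 26), (4, 30), (4, 33), (4, 37)}
π_{A, F} gives {(15, 4), (26, 4), (30, 4), (33, 4), (37, 35), (37, 4)}.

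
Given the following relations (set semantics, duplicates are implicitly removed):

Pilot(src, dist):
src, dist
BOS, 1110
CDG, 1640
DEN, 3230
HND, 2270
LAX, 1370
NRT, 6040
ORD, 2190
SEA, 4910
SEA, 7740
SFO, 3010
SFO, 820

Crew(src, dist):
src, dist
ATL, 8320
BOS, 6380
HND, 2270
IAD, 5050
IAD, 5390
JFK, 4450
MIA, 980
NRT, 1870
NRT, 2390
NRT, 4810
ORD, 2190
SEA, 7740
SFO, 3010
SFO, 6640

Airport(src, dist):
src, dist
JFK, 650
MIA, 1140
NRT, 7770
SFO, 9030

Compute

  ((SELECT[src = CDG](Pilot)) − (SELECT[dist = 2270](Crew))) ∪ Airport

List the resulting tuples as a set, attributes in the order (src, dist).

Apply σ_{src = CDG}; surviving tuples: {(CDG, 1640)}
Apply σ_{dist = 2270}; surviving tuples: {(HND, 2270)}
Set difference of the two operands is {(CDG, 1640)}.
Set union of the two operands is {(CDG, 1640), (JFK, 650), (MIA, 1140), (NRT, 7770), (SFO, 9030)}.

{(CDG, 1640), (JFK, 650), (MIA, 1140), (NRT, 7770), (SFO, 9030)}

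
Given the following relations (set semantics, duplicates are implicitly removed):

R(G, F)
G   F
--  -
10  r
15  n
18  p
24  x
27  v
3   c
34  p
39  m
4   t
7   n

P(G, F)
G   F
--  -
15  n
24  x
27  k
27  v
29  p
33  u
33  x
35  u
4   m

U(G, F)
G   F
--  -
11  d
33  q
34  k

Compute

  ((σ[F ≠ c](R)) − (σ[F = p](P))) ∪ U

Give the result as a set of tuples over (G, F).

Selection F ≠ c: {(10, r), (15, n), (18, p), (24, x), (27, v), (34, p), (39, m), (4, t), (7, n)}
Selection F = p: {(29, p)}
Set difference of the two operands is {(10, r), (15, n), (18, p), (24, x), (27, v), (34, p), (39, m), (4, t), (7, n)}.
Set union of the two operands is {(10, r), (11, d), (15, n), (18, p), (24, x), (27, v), (33, q), (34, k), (34, p), (39, m), (4, t), (7, n)}.

{(10, r), (11, d), (15, n), (18, p), (24, x), (27, v), (33, q), (34, k), (34, p), (39, m), (4, t), (7, n)}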